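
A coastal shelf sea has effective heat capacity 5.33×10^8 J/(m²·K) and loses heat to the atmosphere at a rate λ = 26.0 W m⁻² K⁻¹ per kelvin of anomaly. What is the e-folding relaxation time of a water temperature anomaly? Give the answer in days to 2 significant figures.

240 days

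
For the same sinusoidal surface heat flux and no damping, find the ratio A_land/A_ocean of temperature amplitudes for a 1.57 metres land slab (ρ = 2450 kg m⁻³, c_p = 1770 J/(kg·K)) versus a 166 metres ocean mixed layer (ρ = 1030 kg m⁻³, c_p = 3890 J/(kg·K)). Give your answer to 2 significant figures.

C_ocean = 1030 × 3890 × 166 = 6.65×10^8 J/(m²·K).
C_land = 2450 × 1770 × 1.57 = 6.81×10^6 J/(m²·K).
Undamped amplitude ∝ 1/C, so A_land/A_ocean = C_ocean/C_land = 97.7.

98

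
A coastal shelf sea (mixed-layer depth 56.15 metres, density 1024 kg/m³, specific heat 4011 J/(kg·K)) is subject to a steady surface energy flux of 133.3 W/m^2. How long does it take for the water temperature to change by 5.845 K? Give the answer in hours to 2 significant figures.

Areal heat capacity C = ρ c_p D = 1024 × 4011 × 56.15 = 2.31×10^8 J/(m²·K).
Time required: Δt = C ΔT / F = 2.31×10^8 × 5.845 / 133.3 = 1.01×10^7 s.
In hours: 1.01×10^7 s / (3600 s/hour) = 2810 hours.

2800 hours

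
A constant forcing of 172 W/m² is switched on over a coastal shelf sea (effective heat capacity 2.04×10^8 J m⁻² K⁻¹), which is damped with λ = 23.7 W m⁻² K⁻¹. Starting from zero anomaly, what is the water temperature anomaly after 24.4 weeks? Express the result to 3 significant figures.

5.95 K

Areal heat capacity C = 2.04×10^8 J m⁻² K⁻¹ (given).
τ = C / λ = 2.04×10^8 / 23.7 = 8.61×10^6 s.
Equilibrium anomaly ΔT_eq = F / λ = 172 / 23.7 = 7.26 K.
t = 24.4 weeks = 1.48×10^7 s, so t/τ = 1.71.
ΔT(t) = ΔT_eq (1 − e^(−t/τ)) = 7.26 × (1 − e^−1.71) = 5.95 K.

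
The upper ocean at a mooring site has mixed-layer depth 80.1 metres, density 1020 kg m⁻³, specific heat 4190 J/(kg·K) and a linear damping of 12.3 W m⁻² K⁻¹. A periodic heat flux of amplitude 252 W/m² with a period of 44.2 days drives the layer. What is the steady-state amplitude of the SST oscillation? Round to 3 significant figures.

0.447 K

Areal heat capacity C = ρ c_p D = 1020 × 4190 × 80.1 = 3.42×10^8 J/(m^2 K).
Angular frequency ω = 2π / T = 2π / 3.82×10^6 s = 1.65×10^-6 s⁻¹.
√((Cω)² + λ²) = √((563)² + 12.3²) = 563 W/(m²·K).
Amplitude A = F₀ / √((Cω)²+λ²) = 252 / 563 = 0.447 K.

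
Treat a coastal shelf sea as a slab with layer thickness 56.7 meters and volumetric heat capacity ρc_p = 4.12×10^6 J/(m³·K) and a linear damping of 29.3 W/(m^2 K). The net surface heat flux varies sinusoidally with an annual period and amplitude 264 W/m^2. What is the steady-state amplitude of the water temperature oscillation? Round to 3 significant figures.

Areal heat capacity C = ρc_p × D = 4.12×10^6 × 56.7 = 2.34×10^8 J m⁻² K⁻¹.
Angular frequency ω = 2π / T = 2π / 3.15×10^7 s = 1.99×10^-7 s⁻¹.
√((Cω)² + λ²) = √((46.5)² + 29.3²) = 55.0 W/(m²·K).
Amplitude A = F₀ / √((Cω)²+λ²) = 264 / 55.0 = 4.80 K.

4.80 K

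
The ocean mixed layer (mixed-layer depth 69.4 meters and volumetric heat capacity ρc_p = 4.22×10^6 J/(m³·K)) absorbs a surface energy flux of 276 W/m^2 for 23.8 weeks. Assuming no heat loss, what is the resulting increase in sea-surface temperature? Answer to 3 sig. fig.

13.6 K

Areal heat capacity C = ρc_p × D = 4.22×10^6 × 69.4 = 2.93×10^8 J/(m²·K).
Net heat input Q = F Δt = 276 × (23.8 weeks × 6.048×10^5 s/week) = 3.97×10^9 J/m².
ΔT = Q / C = 3.97×10^9 / 2.93×10^8 = 13.6 K.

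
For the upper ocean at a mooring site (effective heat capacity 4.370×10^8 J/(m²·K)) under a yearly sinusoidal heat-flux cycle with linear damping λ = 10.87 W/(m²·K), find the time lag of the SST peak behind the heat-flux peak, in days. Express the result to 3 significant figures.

84.0 days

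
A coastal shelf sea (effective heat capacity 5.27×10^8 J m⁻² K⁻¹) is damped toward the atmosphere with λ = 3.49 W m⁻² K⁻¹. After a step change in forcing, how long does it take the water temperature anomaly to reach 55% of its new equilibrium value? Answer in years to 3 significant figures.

Areal heat capacity C = 5.27×10^8 J m⁻² K⁻¹ (given).
τ = C / λ = 5.27×10^8 / 3.49 = 1.51×10^8 s.
Fraction reached: 1 − e^(−t/τ) = 0.55 ⇒ t = −τ ln(1 − 0.55) = τ × 0.799.
t = 1.21×10^8 s = 3.82 years.

3.82 years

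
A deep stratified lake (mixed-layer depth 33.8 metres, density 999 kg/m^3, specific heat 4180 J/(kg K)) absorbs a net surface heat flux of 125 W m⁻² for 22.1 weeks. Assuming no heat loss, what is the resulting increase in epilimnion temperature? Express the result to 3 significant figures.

11.8 K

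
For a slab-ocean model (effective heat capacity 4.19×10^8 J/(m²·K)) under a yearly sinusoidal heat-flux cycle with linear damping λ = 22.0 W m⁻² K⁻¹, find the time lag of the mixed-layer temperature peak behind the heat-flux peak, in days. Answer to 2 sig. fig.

Areal heat capacity C = 4.19×10^8 J/(m²·K) (given).
ω = 2π / 3.15×10^7 s = 1.99×10^-7 s⁻¹.
Phase lag φ = arctan(Cω/λ) = arctan(83.5/22.0) = 1.31 rad.
Time lag = φ / ω = 1.31 / 1.99×10^-7 = 6.59×10^6 s = 76.3 days.

76 days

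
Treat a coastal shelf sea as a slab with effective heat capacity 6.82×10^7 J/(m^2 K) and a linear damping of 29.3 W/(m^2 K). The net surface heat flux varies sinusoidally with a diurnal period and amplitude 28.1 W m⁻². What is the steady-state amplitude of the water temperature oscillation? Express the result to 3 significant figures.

0.00567 K

Areal heat capacity C = 6.82×10^7 J/(m^2 K) (given).
Angular frequency ω = 2π / T = 2π / 86400 s = 7.27×10^-5 s⁻¹.
√((Cω)² + λ²) = √((4960)² + 29.3²) = 4960 W/(m²·K).
Amplitude A = F₀ / √((Cω)²+λ²) = 28.1 / 4960 = 0.00567 K.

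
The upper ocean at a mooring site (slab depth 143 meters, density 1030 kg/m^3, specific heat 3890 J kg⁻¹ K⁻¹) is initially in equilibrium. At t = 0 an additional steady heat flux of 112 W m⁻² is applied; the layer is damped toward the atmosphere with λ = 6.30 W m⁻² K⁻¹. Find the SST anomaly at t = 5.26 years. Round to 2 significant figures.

Areal heat capacity C = ρ c_p D = 1030 × 3890 × 143 = 5.73×10^8 J m⁻² K⁻¹.
τ = C / λ = 5.73×10^8 / 6.30 = 9.09×10^7 s.
Equilibrium anomaly ΔT_eq = F / λ = 112 / 6.30 = 17.8 K.
t = 5.26 years = 1.66×10^8 s, so t/τ = 1.83.
ΔT(t) = ΔT_eq (1 − e^(−t/τ)) = 17.8 × (1 − e^−1.83) = 14.9 K.

15 K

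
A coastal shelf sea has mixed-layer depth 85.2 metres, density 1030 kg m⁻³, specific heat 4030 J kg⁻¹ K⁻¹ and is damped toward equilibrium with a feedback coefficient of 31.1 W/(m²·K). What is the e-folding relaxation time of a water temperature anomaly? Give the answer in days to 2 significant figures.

Areal heat capacity C = ρ c_p D = 1030 × 4030 × 85.2 = 3.54×10^8 J m⁻² K⁻¹.
Relaxation time τ = C / λ = 3.54×10^8 / 31.1 = 1.14×10^7 s.
In days: 1.14×10^7 s / (86400 s/day) = 132 days.

130 days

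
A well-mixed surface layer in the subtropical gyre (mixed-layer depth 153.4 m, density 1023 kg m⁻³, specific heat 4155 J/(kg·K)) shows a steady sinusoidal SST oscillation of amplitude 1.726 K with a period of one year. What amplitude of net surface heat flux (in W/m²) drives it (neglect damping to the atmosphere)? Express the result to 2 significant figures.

220

Areal heat capacity C = ρ c_p D = 1023 × 4155 × 153.4 = 6.52×10^8 J/(m^2 K).
ω = 2π / 3.15×10^7 s = 1.99×10^-7 s⁻¹.
Cω = 6.52×10^8 × 1.99×10^-7 = 130 W/(m²·K).
F₀ = A × Cω = 1.726 × 130 = 224 W/m².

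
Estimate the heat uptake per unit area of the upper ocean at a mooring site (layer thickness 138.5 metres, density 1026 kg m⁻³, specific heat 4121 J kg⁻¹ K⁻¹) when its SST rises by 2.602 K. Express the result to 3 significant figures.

1.52×10^9

Areal heat capacity C = ρ c_p D = 1026 × 4121 × 138.5 = 5.86×10^8 J/(m²·K).
ΔQ = C ΔT = 5.86×10^8 × 2.602 = 1.52×10^9 J/m².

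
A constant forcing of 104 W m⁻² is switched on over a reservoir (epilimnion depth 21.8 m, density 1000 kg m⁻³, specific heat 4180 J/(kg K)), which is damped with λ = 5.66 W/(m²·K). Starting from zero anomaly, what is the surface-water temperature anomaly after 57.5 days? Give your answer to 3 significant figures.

4.88 K

Areal heat capacity C = ρ c_p D = 1000 × 4180 × 21.8 = 9.11×10^7 J m⁻² K⁻¹.
τ = C / λ = 9.11×10^7 / 5.66 = 1.61×10^7 s.
Equilibrium anomaly ΔT_eq = F / λ = 104 / 5.66 = 18.4 K.
t = 57.5 days = 4.97×10^6 s, so t/τ = 0.309.
ΔT(t) = ΔT_eq (1 − e^(−t/τ)) = 18.4 × (1 − e^−0.309) = 4.88 K.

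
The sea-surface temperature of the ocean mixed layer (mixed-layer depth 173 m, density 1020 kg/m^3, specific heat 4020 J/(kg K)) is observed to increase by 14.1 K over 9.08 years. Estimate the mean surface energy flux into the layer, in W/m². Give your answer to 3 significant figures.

34.9

Areal heat capacity C = ρ c_p D = 1020 × 4020 × 173 = 7.09×10^8 J m⁻² K⁻¹.
Required heat per unit area: Q = C ΔT = 7.09×10^8 × 14.1 = 1.00×10^10 J/m².
Flux F = Q / Δt = 1.00×10^10 / 2.87×10^8 s = 34.9 W/m².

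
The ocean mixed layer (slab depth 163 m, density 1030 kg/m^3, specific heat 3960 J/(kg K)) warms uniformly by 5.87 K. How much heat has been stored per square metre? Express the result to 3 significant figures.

Areal heat capacity C = ρ c_p D = 1030 × 3960 × 163 = 6.65×10^8 J/(m²·K).
ΔQ = C ΔT = 6.65×10^8 × 5.87 = 3.90×10^9 J/m².

3.90×10^9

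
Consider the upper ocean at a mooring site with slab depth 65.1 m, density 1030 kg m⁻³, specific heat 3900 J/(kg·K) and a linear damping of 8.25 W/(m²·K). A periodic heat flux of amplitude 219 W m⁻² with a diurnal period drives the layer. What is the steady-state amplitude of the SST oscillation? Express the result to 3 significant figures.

0.0115 K

Areal heat capacity C = ρ c_p D = 1030 × 3900 × 65.1 = 2.62×10^8 J m⁻² K⁻¹.
Angular frequency ω = 2π / T = 2π / 86400 s = 7.27×10^-5 s⁻¹.
√((Cω)² + λ²) = √((19000)² + 8.25²) = 19000 W/(m²·K).
Amplitude A = F₀ / √((Cω)²+λ²) = 219 / 19000 = 0.0115 K.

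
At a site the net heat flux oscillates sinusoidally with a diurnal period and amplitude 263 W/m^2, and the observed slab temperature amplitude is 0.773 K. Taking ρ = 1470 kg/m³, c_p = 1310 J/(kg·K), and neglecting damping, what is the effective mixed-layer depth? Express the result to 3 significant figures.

2.43 m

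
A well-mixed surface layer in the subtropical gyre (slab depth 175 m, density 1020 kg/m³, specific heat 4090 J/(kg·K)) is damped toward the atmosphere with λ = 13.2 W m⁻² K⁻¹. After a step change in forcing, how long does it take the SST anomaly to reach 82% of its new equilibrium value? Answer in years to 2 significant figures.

Areal heat capacity C = ρ c_p D = 1020 × 4090 × 175 = 7.30×10^8 J/(m^2 K).
τ = C / λ = 7.30×10^8 / 13.2 = 5.53×10^7 s.
Fraction reached: 1 − e^(−t/τ) = 0.82 ⇒ t = −τ ln(1 − 0.82) = τ × 1.71.
t = 9.48×10^7 s = 3.01 years.

3.0 years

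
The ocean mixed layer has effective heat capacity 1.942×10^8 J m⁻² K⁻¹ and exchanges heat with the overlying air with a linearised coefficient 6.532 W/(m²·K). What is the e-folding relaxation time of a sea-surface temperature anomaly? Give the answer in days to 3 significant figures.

Areal heat capacity C = 1.942×10^8 J m⁻² K⁻¹ (given).
Relaxation time τ = C / λ = 1.94×10^8 / 6.532 = 2.97×10^7 s.
In days: 2.97×10^7 s / (86400 s/day) = 344 days.

344 days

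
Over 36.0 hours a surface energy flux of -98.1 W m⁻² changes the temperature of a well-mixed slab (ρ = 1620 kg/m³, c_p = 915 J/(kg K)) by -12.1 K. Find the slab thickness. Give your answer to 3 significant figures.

Heat input Q = F Δt = -98.1 × 1.30×10^5 s = -1.27×10^7 J/m².
Required areal heat capacity C = Q / ΔT = 1.05×10^6 J/(m²·K).
Depth D = C / (ρ c_p) = 1.05×10^6 / (1620 × 915) = 0.709 m.

0.709 m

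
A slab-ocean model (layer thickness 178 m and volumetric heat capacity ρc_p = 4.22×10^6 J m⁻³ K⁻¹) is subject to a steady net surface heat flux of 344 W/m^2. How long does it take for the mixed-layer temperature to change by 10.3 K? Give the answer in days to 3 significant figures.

260 days

Areal heat capacity C = ρc_p × D = 4.22×10^6 × 178 = 7.51×10^8 J/(m²·K).
Time required: Δt = C ΔT / F = 7.51×10^8 × 10.3 / 344 = 2.25×10^7 s.
In days: 2.25×10^7 s / (86400 s/day) = 260 days.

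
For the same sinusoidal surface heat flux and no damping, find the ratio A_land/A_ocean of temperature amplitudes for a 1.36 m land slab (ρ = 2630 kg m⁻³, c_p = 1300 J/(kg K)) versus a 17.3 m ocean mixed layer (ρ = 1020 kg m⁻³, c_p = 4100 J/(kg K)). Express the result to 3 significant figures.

C_ocean = 1020 × 4100 × 17.3 = 7.23×10^7 J/(m²·K).
C_land = 2630 × 1300 × 1.36 = 4.65×10^6 J/(m²·K).
Undamped amplitude ∝ 1/C, so A_land/A_ocean = C_ocean/C_land = 15.6.

15.6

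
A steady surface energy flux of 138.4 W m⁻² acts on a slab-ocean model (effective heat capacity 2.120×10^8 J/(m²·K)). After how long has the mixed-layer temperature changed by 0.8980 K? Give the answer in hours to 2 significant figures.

380 hours

Areal heat capacity C = 2.120×10^8 J/(m²·K) (given).
Time required: Δt = C ΔT / F = 2.12×10^8 × 0.8980 / 138.4 = 1.38×10^6 s.
In hours: 1.38×10^6 s / (3600 s/hour) = 382 hours.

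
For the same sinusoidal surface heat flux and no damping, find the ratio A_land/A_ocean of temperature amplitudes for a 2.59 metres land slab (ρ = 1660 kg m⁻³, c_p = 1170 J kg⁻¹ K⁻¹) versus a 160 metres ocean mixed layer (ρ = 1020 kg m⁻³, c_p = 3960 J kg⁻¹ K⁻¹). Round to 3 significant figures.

C_ocean = 1020 × 3960 × 160 = 6.46×10^8 J/(m²·K).
C_land = 1660 × 1170 × 2.59 = 5.03×10^6 J/(m²·K).
Undamped amplitude ∝ 1/C, so A_land/A_ocean = C_ocean/C_land = 128.

128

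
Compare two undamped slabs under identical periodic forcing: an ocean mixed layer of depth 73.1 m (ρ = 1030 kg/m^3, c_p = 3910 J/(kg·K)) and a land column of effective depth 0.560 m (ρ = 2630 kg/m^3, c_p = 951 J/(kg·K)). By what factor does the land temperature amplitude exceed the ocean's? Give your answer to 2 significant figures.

C_ocean = 1030 × 3910 × 73.1 = 2.94×10^8 J/(m²·K).
C_land = 2630 × 951 × 0.560 = 1.40×10^6 J/(m²·K).
Undamped amplitude ∝ 1/C, so A_land/A_ocean = C_ocean/C_land = 210.

210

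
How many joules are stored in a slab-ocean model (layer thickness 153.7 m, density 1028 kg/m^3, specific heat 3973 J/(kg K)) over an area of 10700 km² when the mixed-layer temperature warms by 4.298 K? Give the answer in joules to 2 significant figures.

Areal heat capacity C = ρ c_p D = 1028 × 3973 × 153.7 = 6.28×10^8 J m⁻² K⁻¹.
Heat per unit area: q = C ΔT = 6.28×10^8 × 4.298 = 2.70×10^9 J/m².
Total heat: Q = q × A = 2.70×10^9 × (10700 × 10⁶ m²) = 2.89×10^19 J.

2.9×10^19 J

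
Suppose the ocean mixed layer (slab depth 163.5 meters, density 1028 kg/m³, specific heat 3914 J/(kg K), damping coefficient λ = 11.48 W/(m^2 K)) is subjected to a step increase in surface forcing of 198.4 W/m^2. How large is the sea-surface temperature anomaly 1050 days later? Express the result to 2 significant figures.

Areal heat capacity C = ρ c_p D = 1028 × 3914 × 163.5 = 6.58×10^8 J m⁻² K⁻¹.
τ = C / λ = 6.58×10^8 / 11.48 = 5.73×10^7 s.
Equilibrium anomaly ΔT_eq = F / λ = 198.4 / 11.48 = 17.3 K.
t = 1050 days = 9.07×10^7 s, so t/τ = 1.58.
ΔT(t) = ΔT_eq (1 − e^(−t/τ)) = 17.3 × (1 − e^−1.58) = 13.7 K.

14 K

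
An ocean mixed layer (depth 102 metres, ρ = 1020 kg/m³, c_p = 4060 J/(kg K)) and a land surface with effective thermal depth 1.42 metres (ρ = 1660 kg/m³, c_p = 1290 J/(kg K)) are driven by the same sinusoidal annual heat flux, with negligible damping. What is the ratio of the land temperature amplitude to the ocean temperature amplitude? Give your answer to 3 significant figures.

139

C_ocean = 1020 × 4060 × 102 = 4.22×10^8 J/(m²·K).
C_land = 1660 × 1290 × 1.42 = 3.04×10^6 J/(m²·K).
Undamped amplitude ∝ 1/C, so A_land/A_ocean = C_ocean/C_land = 139.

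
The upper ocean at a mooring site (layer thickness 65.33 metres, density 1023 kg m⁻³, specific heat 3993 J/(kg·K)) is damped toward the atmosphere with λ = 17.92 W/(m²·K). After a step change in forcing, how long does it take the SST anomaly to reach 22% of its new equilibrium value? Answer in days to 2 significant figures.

Areal heat capacity C = ρ c_p D = 1023 × 3993 × 65.33 = 2.67×10^8 J/(m²·K).
τ = C / λ = 2.67×10^8 / 17.92 = 1.49×10^7 s.
Fraction reached: 1 − e^(−t/τ) = 0.22 ⇒ t = −τ ln(1 − 0.22) = τ × 0.248.
t = 3.70×10^6 s = 42.8 days.

43 days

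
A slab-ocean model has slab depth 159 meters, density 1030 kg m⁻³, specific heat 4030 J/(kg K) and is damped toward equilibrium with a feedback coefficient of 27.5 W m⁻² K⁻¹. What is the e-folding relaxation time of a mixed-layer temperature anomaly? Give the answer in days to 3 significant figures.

Areal heat capacity C = ρ c_p D = 1030 × 4030 × 159 = 6.60×10^8 J m⁻² K⁻¹.
Relaxation time τ = C / λ = 6.60×10^8 / 27.5 = 2.40×10^7 s.
In days: 2.40×10^7 s / (86400 s/day) = 278 days.

278 days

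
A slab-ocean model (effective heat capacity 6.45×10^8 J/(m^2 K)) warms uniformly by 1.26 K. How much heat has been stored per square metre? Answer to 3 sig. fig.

Areal heat capacity C = 6.45×10^8 J/(m^2 K) (given).
ΔQ = C ΔT = 6.45×10^8 × 1.26 = 8.13×10^8 J/m².

8.13×10^8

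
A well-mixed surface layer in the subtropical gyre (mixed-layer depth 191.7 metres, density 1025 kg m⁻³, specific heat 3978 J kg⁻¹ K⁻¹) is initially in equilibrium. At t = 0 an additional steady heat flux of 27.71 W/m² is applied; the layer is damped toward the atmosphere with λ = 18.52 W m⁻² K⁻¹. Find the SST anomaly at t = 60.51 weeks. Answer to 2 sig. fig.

0.87 K

Areal heat capacity C = ρ c_p D = 1025 × 3978 × 191.7 = 7.82×10^8 J m⁻² K⁻¹.
τ = C / λ = 7.82×10^8 / 18.52 = 4.22×10^7 s.
Equilibrium anomaly ΔT_eq = F / λ = 27.71 / 18.52 = 1.50 K.
t = 60.51 weeks = 3.66×10^7 s, so t/τ = 0.867.
ΔT(t) = ΔT_eq (1 − e^(−t/τ)) = 1.50 × (1 − e^−0.867) = 0.868 K.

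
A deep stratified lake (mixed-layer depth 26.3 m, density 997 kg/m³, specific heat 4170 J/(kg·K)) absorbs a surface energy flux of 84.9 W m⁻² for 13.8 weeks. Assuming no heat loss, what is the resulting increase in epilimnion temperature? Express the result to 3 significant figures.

6.48 K

Areal heat capacity C = ρ c_p D = 997 × 4170 × 26.3 = 1.09×10^8 J/(m²·K).
Net heat input Q = F Δt = 84.9 × (13.8 weeks × 6.048×10^5 s/week) = 7.09×10^8 J/m².
ΔT = Q / C = 7.09×10^8 / 1.09×10^8 = 6.48 K.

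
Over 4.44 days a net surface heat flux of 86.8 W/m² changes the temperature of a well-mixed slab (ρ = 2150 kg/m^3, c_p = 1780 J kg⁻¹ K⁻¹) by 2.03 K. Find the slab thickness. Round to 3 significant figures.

Heat input Q = F Δt = 86.8 × 3.84×10^5 s = 3.33×10^7 J/m².
Required areal heat capacity C = Q / ΔT = 1.64×10^7 J/(m²·K).
Depth D = C / (ρ c_p) = 1.64×10^7 / (2150 × 1780) = 4.29 m.

4.29 m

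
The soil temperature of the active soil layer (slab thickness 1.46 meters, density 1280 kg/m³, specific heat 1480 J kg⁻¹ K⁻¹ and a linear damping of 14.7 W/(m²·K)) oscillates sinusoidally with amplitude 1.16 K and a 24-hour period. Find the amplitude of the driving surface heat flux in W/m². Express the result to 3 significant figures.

234

Areal heat capacity C = ρ c_p D = 1280 × 1480 × 1.46 = 2.77×10^6 J/(m²·K).
ω = 2π / 86400 s = 7.27×10^-5 s⁻¹.
√((Cω)² + λ²) = √((201)² + 14.7²) = 202 W/(m²·K).
F₀ = A × √((Cω)²+λ²) = 1.16 × 202 = 234 W/m².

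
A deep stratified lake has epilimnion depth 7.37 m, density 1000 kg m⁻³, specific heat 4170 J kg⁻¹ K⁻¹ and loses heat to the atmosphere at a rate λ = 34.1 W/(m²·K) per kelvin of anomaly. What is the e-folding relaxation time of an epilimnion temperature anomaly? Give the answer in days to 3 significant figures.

Areal heat capacity C = ρ c_p D = 1000 × 4170 × 7.37 = 3.07×10^7 J m⁻² K⁻¹.
Relaxation time τ = C / λ = 3.07×10^7 / 34.1 = 9.01×10^5 s.
In days: 9.01×10^5 s / (86400 s/day) = 10.4 days.

10.4 days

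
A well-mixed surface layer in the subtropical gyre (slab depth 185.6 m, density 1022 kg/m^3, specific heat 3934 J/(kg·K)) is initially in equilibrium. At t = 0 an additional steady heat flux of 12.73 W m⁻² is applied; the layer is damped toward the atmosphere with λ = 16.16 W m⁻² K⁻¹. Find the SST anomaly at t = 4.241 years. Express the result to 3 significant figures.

Areal heat capacity C = ρ c_p D = 1022 × 3934 × 185.6 = 7.46×10^8 J/(m^2 K).
τ = C / λ = 7.46×10^8 / 16.16 = 4.62×10^7 s.
Equilibrium anomaly ΔT_eq = F / λ = 12.73 / 16.16 = 0.788 K.
t = 4.241 years = 1.34×10^8 s, so t/τ = 2.90.
ΔT(t) = ΔT_eq (1 − e^(−t/τ)) = 0.788 × (1 − e^−2.90) = 0.744 K.

0.744 K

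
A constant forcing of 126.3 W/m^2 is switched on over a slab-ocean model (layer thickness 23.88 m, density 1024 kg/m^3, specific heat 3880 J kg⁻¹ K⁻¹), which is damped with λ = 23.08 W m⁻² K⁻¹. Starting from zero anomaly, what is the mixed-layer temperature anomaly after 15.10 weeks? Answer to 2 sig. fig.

Areal heat capacity C = ρ c_p D = 1024 × 3880 × 23.88 = 9.49×10^7 J/(m^2 K).
τ = C / λ = 9.49×10^7 / 23.08 = 4.11×10^6 s.
Equilibrium anomaly ΔT_eq = F / λ = 126.3 / 23.08 = 5.47 K.
t = 15.10 weeks = 9.13×10^6 s, so t/τ = 2.22.
ΔT(t) = ΔT_eq (1 − e^(−t/τ)) = 5.47 × (1 − e^−2.22) = 4.88 K.

4.9 K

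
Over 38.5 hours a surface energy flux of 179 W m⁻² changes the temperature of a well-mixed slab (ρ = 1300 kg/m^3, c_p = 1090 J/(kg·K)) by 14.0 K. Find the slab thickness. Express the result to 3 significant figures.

1.25 m

Heat input Q = F Δt = 179 × 1.39×10^5 s = 2.48×10^7 J/m².
Required areal heat capacity C = Q / ΔT = 1.77×10^6 J/(m²·K).
Depth D = C / (ρ c_p) = 1.77×10^6 / (1300 × 1090) = 1.25 m.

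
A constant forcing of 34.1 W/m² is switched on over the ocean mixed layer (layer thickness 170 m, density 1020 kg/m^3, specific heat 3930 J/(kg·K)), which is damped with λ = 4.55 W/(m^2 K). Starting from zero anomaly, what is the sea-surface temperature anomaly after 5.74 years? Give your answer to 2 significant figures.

5.3 K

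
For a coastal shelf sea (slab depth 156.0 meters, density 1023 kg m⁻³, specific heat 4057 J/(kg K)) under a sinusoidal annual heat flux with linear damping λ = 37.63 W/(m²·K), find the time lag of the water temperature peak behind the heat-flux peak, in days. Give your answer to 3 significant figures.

Areal heat capacity C = ρ c_p D = 1023 × 4057 × 156.0 = 6.47×10^8 J/(m²·K).
ω = 2π / 3.15×10^7 s = 1.99×10^-7 s⁻¹.
Phase lag φ = arctan(Cω/λ) = arctan(129/37.63) = 1.29 rad.
Time lag = φ / ω = 1.29 / 1.99×10^-7 = 6.46×10^6 s = 74.8 days.

74.8 days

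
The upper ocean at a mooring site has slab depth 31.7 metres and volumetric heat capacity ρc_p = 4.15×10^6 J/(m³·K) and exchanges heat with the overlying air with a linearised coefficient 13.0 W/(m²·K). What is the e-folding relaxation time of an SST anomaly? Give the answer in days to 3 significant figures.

117 days

Areal heat capacity C = ρc_p × D = 4.15×10^6 × 31.7 = 1.32×10^8 J m⁻² K⁻¹.
Relaxation time τ = C / λ = 1.32×10^8 / 13.0 = 1.01×10^7 s.
In days: 1.01×10^7 s / (86400 s/day) = 117 days.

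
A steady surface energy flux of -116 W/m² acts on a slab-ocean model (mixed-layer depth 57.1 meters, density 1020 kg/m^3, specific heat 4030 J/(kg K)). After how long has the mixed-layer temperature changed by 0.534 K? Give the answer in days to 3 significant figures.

12.5 days

Areal heat capacity C = ρ c_p D = 1020 × 4030 × 57.1 = 2.35×10^8 J m⁻² K⁻¹.
Time required: Δt = C ΔT / F = 2.35×10^8 × -0.534 / -116 = 1.08×10^6 s.
In days: 1.08×10^6 s / (86400 s/day) = 12.5 days.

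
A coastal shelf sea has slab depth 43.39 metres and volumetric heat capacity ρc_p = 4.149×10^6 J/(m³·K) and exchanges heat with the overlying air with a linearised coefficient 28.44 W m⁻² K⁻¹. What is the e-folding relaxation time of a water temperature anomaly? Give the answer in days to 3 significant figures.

Areal heat capacity C = ρc_p × D = 4.149×10^6 × 43.39 = 1.80×10^8 J m⁻² K⁻¹.
Relaxation time τ = C / λ = 1.80×10^8 / 28.44 = 6.33×10^6 s.
In days: 6.33×10^6 s / (86400 s/day) = 73.3 days.

73.3 days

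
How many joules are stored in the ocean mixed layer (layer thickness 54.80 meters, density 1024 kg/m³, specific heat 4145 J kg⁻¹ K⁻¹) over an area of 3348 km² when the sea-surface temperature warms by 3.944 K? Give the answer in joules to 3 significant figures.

3.07×10^18 J

Areal heat capacity C = ρ c_p D = 1024 × 4145 × 54.80 = 2.33×10^8 J m⁻² K⁻¹.
Heat per unit area: q = C ΔT = 2.33×10^8 × 3.944 = 9.17×10^8 J/m².
Total heat: Q = q × A = 9.17×10^8 × (3348 × 10⁶ m²) = 3.07×10^18 J.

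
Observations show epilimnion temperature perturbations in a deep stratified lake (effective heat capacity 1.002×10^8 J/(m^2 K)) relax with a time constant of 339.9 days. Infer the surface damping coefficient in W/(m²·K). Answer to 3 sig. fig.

3.41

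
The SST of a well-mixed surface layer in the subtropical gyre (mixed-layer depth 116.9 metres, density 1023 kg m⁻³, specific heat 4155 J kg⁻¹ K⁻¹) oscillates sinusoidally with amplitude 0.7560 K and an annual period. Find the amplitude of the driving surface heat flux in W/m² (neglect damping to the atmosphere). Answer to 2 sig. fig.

Areal heat capacity C = ρ c_p D = 1023 × 4155 × 116.9 = 4.97×10^8 J/(m²·K).
ω = 2π / 3.15×10^7 s = 1.99×10^-7 s⁻¹.
Cω = 4.97×10^8 × 1.99×10^-7 = 99.0 W/(m²·K).
F₀ = A × Cω = 0.7560 × 99.0 = 74.8 W/m².

75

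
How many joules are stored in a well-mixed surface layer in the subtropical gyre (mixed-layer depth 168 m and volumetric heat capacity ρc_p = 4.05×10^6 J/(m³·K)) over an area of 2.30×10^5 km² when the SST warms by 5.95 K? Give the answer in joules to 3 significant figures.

9.31×10^20 J

Areal heat capacity C = ρc_p × D = 4.05×10^6 × 168 = 6.80×10^8 J/(m²·K).
Heat per unit area: q = C ΔT = 6.80×10^8 × 5.95 = 4.05×10^9 J/m².
Total heat: Q = q × A = 4.05×10^9 × (2.30×10^5 × 10⁶ m²) = 9.31×10^20 J.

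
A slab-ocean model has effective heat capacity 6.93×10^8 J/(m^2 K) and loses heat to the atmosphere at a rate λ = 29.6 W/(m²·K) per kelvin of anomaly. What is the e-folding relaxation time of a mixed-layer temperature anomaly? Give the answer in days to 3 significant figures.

271 days

Areal heat capacity C = 6.93×10^8 J/(m^2 K) (given).
Relaxation time τ = C / λ = 6.93×10^8 / 29.6 = 2.34×10^7 s.
In days: 2.34×10^7 s / (86400 s/day) = 271 days.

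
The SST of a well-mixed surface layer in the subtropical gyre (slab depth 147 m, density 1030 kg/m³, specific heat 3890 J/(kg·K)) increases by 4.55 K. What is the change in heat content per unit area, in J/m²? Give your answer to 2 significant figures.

2.7×10^9

Areal heat capacity C = ρ c_p D = 1030 × 3890 × 147 = 5.89×10^8 J/(m²·K).
ΔQ = C ΔT = 5.89×10^8 × 4.55 = 2.68×10^9 J/m².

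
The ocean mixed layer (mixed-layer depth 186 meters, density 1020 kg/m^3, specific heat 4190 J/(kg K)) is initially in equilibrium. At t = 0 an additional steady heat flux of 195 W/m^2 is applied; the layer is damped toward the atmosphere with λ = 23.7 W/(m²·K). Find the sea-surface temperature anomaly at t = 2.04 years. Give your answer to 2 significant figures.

7.0 K

Areal heat capacity C = ρ c_p D = 1020 × 4190 × 186 = 7.95×10^8 J/(m^2 K).
τ = C / λ = 7.95×10^8 / 23.7 = 3.35×10^7 s.
Equilibrium anomaly ΔT_eq = F / λ = 195 / 23.7 = 8.23 K.
t = 2.04 years = 6.44×10^7 s, so t/τ = 1.92.
ΔT(t) = ΔT_eq (1 − e^(−t/τ)) = 8.23 × (1 − e^−1.92) = 7.02 K.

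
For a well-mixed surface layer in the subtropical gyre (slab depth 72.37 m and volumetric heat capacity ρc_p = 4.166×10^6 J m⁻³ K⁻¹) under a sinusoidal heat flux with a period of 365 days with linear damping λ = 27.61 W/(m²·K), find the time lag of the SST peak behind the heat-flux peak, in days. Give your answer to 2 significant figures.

Areal heat capacity C = ρc_p × D = 4.166×10^6 × 72.37 = 3.01×10^8 J/(m²·K).
ω = 2π / 3.15×10^7 s = 1.99×10^-7 s⁻¹.
Phase lag φ = arctan(Cω/λ) = arctan(60.1/27.61) = 1.14 rad.
Time lag = φ / ω = 1.14 / 1.99×10^-7 = 5.72×10^6 s = 66.2 days.

66 days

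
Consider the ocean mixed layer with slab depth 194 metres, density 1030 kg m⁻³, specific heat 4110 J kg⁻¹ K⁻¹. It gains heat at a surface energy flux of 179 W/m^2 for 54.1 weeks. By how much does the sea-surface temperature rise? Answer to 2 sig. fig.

7.1 K

Areal heat capacity C = ρ c_p D = 1030 × 4110 × 194 = 8.21×10^8 J m⁻² K⁻¹.
Net heat input Q = F Δt = 179 × (54.1 weeks × 6.048×10^5 s/week) = 5.86×10^9 J/m².
ΔT = Q / C = 5.86×10^9 / 8.21×10^8 = 7.13 K.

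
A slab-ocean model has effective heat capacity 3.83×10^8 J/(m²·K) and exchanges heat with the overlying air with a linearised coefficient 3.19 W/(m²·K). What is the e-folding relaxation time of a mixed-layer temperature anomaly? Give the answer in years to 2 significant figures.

3.8 years

Areal heat capacity C = 3.83×10^8 J/(m²·K) (given).
Relaxation time τ = C / λ = 3.83×10^8 / 3.19 = 1.20×10^8 s.
In years: 1.20×10^8 s / (3.156×10^7 s/year) = 3.80 years.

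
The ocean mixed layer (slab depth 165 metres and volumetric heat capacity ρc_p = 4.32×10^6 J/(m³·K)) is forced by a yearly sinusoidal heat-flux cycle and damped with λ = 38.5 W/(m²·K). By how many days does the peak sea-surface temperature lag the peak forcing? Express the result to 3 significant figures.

Areal heat capacity C = ρc_p × D = 4.32×10^6 × 165 = 7.13×10^8 J/(m^2 K).
ω = 2π / 3.15×10^7 s = 1.99×10^-7 s⁻¹.
Phase lag φ = arctan(Cω/λ) = arctan(142/38.5) = 1.31 rad.
Time lag = φ / ω = 1.31 / 1.99×10^-7 = 6.56×10^6 s = 75.9 days.

75.9 days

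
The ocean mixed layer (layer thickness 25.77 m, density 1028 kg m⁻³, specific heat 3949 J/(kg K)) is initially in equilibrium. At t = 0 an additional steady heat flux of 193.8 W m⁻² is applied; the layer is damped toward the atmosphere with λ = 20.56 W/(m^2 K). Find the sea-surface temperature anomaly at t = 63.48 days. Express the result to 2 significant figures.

6.2 K

Areal heat capacity C = ρ c_p D = 1028 × 3949 × 25.77 = 1.05×10^8 J/(m^2 K).
τ = C / λ = 1.05×10^8 / 20.56 = 5.09×10^6 s.
Equilibrium anomaly ΔT_eq = F / λ = 193.8 / 20.56 = 9.43 K.
t = 63.48 days = 5.48×10^6 s, so t/τ = 1.08.
ΔT(t) = ΔT_eq (1 − e^(−t/τ)) = 9.43 × (1 − e^−1.08) = 6.22 K.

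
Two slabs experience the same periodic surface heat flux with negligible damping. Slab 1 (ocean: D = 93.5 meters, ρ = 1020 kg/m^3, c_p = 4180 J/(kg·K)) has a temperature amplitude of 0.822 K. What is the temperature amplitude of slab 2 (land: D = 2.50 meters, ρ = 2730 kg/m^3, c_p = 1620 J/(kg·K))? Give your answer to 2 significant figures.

C_ocean = 3.99×10^8 J/(m²·K); C_land = 1.11×10^7 J/(m²·K).
A ∝ 1/C ⇒ A_land = A_ocean × C_ocean/C_land = 0.822 × 36.1 = 29.6 K.

30 K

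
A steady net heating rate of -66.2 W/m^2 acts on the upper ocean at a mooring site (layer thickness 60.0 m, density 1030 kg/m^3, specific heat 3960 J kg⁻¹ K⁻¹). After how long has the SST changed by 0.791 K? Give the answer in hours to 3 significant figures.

812 hours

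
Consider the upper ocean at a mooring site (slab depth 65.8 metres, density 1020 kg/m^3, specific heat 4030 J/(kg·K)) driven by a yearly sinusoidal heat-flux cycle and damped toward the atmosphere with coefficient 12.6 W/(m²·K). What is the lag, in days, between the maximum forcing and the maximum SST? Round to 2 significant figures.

78 days

Areal heat capacity C = ρ c_p D = 1020 × 4030 × 65.8 = 2.70×10^8 J/(m²·K).
ω = 2π / 3.15×10^7 s = 1.99×10^-7 s⁻¹.
Phase lag φ = arctan(Cω/λ) = arctan(53.9/12.6) = 1.34 rad.
Time lag = φ / ω = 1.34 / 1.99×10^-7 = 6.73×10^6 s = 77.9 days.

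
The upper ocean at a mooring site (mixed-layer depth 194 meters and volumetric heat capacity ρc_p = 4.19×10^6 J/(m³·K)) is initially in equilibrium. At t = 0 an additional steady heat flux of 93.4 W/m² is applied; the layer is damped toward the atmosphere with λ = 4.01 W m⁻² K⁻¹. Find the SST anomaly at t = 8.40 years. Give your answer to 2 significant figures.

Areal heat capacity C = ρc_p × D = 4.19×10^6 × 194 = 8.13×10^8 J/(m²·K).
τ = C / λ = 8.13×10^8 / 4.01 = 2.03×10^8 s.
Equilibrium anomaly ΔT_eq = F / λ = 93.4 / 4.01 = 23.3 K.
t = 8.40 years = 2.65×10^8 s, so t/τ = 1.31.
ΔT(t) = ΔT_eq (1 − e^(−t/τ)) = 23.3 × (1 − e^−1.31) = 17.0 K.

17 K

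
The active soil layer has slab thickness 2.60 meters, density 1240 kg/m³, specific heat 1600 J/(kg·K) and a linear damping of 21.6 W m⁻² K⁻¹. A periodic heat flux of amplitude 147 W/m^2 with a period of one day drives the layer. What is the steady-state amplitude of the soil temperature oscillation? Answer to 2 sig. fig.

Areal heat capacity C = ρ c_p D = 1240 × 1600 × 2.60 = 5.16×10^6 J/(m²·K).
Angular frequency ω = 2π / T = 2π / 86400 s = 7.27×10^-5 s⁻¹.
√((Cω)² + λ²) = √((375)² + 21.6²) = 376 W/(m²·K).
Amplitude A = F₀ / √((Cω)²+λ²) = 147 / 376 = 0.391 K.

0.39 K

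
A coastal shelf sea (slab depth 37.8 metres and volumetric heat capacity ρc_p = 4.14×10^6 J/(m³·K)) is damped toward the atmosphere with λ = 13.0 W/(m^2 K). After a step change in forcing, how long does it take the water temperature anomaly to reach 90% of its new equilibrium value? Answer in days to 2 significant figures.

320 days

Areal heat capacity C = ρc_p × D = 4.14×10^6 × 37.8 = 1.56×10^8 J/(m^2 K).
τ = C / λ = 1.56×10^8 / 13.0 = 1.20×10^7 s.
Fraction reached: 1 − e^(−t/τ) = 0.90 ⇒ t = −τ ln(1 − 0.90) = τ × 2.30.
t = 2.77×10^7 s = 321 days.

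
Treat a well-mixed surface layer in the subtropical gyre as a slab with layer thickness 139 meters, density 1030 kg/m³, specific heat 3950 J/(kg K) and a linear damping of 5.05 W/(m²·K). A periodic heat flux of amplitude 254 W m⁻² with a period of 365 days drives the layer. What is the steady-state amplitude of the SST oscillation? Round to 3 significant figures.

2.25 K

Areal heat capacity C = ρ c_p D = 1030 × 3950 × 139 = 5.66×10^8 J/(m²·K).
Angular frequency ω = 2π / T = 2π / 3.15×10^7 s = 1.99×10^-7 s⁻¹.
√((Cω)² + λ²) = √((113)² + 5.05²) = 113 W/(m²·K).
Amplitude A = F₀ / √((Cω)²+λ²) = 254 / 113 = 2.25 K.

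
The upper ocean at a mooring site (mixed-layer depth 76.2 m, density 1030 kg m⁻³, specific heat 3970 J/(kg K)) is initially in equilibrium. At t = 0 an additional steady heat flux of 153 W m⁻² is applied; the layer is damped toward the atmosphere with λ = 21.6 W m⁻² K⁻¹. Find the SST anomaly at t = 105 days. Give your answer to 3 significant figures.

Areal heat capacity C = ρ c_p D = 1030 × 3970 × 76.2 = 3.12×10^8 J/(m²·K).
τ = C / λ = 3.12×10^8 / 21.6 = 1.44×10^7 s.
Equilibrium anomaly ΔT_eq = F / λ = 153 / 21.6 = 7.08 K.
t = 105 days = 9.07×10^6 s, so t/τ = 0.629.
ΔT(t) = ΔT_eq (1 − e^(−t/τ)) = 7.08 × (1 − e^−0.629) = 3.31 K.

3.31 K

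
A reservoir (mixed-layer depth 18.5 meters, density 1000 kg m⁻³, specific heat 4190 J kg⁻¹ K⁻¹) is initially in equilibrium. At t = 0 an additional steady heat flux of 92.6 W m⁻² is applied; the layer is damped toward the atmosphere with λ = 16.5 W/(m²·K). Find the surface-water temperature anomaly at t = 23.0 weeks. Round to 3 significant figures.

5.32 K

Areal heat capacity C = ρ c_p D = 1000 × 4190 × 18.5 = 7.75×10^7 J m⁻² K⁻¹.
τ = C / λ = 7.75×10^7 / 16.5 = 4.70×10^6 s.
Equilibrium anomaly ΔT_eq = F / λ = 92.6 / 16.5 = 5.61 K.
t = 23.0 weeks = 1.39×10^7 s, so t/τ = 2.96.
ΔT(t) = ΔT_eq (1 − e^(−t/τ)) = 5.61 × (1 − e^−2.96) = 5.32 K.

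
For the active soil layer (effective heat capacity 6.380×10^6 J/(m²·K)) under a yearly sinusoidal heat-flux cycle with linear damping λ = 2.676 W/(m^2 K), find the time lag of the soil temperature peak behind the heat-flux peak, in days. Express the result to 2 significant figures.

Areal heat capacity C = 6.380×10^6 J/(m²·K) (given).
ω = 2π / 3.15×10^7 s = 1.99×10^-7 s⁻¹.
Phase lag φ = arctan(Cω/λ) = arctan(1.27/2.676) = 0.443 rad.
Time lag = φ / ω = 0.443 / 1.99×10^-7 = 2.23×10^6 s = 25.8 days.

26 days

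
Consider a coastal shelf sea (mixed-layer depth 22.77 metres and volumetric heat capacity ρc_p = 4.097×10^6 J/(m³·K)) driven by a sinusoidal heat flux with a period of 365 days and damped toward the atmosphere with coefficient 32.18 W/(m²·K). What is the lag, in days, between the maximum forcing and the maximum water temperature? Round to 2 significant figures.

30 days

Areal heat capacity C = ρc_p × D = 4.097×10^6 × 22.77 = 9.33×10^7 J m⁻² K⁻¹.
ω = 2π / 3.15×10^7 s = 1.99×10^-7 s⁻¹.
Phase lag φ = arctan(Cω/λ) = arctan(18.6/32.18) = 0.524 rad.
Time lag = φ / ω = 0.524 / 1.99×10^-7 = 2.63×10^6 s = 30.4 days.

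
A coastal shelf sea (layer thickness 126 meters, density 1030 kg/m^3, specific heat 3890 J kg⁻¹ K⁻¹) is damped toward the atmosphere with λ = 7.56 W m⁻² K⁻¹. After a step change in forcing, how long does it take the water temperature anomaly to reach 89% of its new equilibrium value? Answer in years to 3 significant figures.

4.67 years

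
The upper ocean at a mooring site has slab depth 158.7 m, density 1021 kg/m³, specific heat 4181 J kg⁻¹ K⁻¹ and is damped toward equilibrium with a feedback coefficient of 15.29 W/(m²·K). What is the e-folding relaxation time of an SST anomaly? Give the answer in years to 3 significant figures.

1.40 years

Areal heat capacity C = ρ c_p D = 1021 × 4181 × 158.7 = 6.77×10^8 J/(m^2 K).
Relaxation time τ = C / λ = 6.77×10^8 / 15.29 = 4.43×10^7 s.
In years: 4.43×10^7 s / (3.156×10^7 s/year) = 1.40 years.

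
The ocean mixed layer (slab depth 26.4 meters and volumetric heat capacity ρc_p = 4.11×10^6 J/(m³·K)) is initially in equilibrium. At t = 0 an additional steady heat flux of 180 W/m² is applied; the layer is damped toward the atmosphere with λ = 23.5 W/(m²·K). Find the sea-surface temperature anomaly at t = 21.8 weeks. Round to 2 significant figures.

7.2 K

Areal heat capacity C = ρc_p × D = 4.11×10^6 × 26.4 = 1.09×10^8 J m⁻² K⁻¹.
τ = C / λ = 1.09×10^8 / 23.5 = 4.62×10^6 s.
Equilibrium anomaly ΔT_eq = F / λ = 180 / 23.5 = 7.66 K.
t = 21.8 weeks = 1.32×10^7 s, so t/τ = 2.86.
ΔT(t) = ΔT_eq (1 − e^(−t/τ)) = 7.66 × (1 − e^−2.86) = 7.22 K.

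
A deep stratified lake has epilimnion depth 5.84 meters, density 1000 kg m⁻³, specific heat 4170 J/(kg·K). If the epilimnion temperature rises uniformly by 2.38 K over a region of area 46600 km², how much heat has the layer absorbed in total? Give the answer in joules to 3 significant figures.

2.70×10^18 J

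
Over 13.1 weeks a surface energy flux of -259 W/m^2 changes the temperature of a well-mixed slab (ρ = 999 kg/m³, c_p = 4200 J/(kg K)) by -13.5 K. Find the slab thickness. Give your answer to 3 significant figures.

36.2 m

Heat input Q = F Δt = -259 × 7.92×10^6 s = -2.05×10^9 J/m².
Required areal heat capacity C = Q / ΔT = 1.52×10^8 J/(m²·K).
Depth D = C / (ρ c_p) = 1.52×10^8 / (999 × 4200) = 36.2 m.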